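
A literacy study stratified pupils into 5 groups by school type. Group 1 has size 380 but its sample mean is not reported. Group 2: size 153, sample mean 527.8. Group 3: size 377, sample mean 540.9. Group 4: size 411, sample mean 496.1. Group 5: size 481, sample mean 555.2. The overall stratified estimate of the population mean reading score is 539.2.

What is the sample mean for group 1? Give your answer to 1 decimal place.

Σ Nₕx̄ₕ = N·μ, so 380·x̄_1 = 1802·539.2 − (153·527.8 + 377·540.9 + 411·496.1 + 481·555.2).
= 971638.4 − 755621 = 216017.4.
x̄_1 = 216017.4 / 380 = 568.467... → 568.5.

568.5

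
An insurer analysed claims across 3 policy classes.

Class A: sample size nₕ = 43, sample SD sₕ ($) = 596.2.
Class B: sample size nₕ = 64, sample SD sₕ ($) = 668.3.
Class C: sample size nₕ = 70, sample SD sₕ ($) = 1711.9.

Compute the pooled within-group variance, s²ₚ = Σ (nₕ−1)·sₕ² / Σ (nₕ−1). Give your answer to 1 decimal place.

1409643.5

Degrees of freedom: 42 + 63 + 69 = 174.
Σ(nₕ−1)sₕ² = 42·355454.44 + 63·446624.89 + 69·2930601.61 = 245277965.64.
s²ₚ = 245277965.64 / 174 = 1409643.481... → 1409643.5.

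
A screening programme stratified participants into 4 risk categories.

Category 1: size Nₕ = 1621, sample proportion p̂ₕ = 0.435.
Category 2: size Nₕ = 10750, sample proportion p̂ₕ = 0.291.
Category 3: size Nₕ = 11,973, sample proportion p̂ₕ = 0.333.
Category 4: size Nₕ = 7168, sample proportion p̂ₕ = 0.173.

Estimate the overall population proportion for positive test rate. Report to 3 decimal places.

0.288

N = 1621 + 10750 + 11973 + 7168 = 31512.
Overall proportion = Σ (Nₕ/N)·p̂ₕ.
Σ Nₕp̂ₕ = 705.135 + 3128.25 + 3987.009 + 1240.064 = 9060.458.
9060.458 / 31512 = 0.28752... → 0.288.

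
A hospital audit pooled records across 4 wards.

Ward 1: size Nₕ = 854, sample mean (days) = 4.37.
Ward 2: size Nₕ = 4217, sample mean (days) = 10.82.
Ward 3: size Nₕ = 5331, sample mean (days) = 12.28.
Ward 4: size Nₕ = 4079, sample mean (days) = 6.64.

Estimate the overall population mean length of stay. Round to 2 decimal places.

N = 14481; weights Wₕ = Nₕ/N = (0.0590, 0.2912, 0.3681, 0.2817).
x̄_st = Σ Wₕ·x̄ₕ = 0.0590·4.37 + 0.2912·10.82 + 0.3681·12.28 + 0.2817·6.64 ≈ 9.7997...
→ 9.80.

9.80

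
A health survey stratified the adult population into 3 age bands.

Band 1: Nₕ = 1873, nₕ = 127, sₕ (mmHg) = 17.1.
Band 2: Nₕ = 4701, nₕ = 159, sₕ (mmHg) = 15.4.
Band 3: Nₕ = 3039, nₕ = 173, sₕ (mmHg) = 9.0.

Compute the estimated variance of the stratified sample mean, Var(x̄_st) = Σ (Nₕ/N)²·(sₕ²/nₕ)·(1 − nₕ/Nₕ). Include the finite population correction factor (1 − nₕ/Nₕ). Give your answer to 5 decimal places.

0.47025

N = 9613. Term for each stratum: Wₕ²sₕ²/nₕ·(1−nₕ/Nₕ).
Var(x̄_st) = 0.08148030 + 0.34463852 + 0.04412939 = 0.47024821 → 0.47025.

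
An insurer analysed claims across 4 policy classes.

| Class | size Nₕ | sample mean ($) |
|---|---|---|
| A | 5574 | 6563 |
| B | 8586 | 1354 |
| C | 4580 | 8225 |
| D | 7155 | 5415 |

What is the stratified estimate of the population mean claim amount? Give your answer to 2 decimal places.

4812.61

N = 25895; weights Wₕ = Nₕ/N = (0.2153, 0.3316, 0.1769, 0.2763).
x̄_st = Σ Wₕ·x̄ₕ = 0.2153·6563 + 0.3316·1354 + 0.1769·8225 + 0.2763·5415 ≈ 4812.6059...
→ 4812.61.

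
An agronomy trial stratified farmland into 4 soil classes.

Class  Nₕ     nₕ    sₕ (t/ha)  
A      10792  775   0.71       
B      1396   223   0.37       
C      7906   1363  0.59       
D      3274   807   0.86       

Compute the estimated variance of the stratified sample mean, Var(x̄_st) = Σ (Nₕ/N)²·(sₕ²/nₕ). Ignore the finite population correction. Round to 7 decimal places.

N = 23368. Term for each stratum: Wₕ²sₕ²/nₕ.
Var(x̄_st) = 0.0001387317 + 0.0000021909 + 0.0000292334 + 0.0000179903 = 0.0001881463 → 0.0001881.

0.0001881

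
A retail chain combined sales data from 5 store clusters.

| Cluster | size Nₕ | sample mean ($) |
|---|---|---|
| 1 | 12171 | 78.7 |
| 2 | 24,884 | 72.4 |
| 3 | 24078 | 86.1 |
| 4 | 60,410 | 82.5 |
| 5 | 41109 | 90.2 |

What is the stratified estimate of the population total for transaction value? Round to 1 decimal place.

1: 12171·78.7 = 957857.7
2: 24884·72.4 = 1801601.6
3: 24078·86.1 = 2073115.8
4: 60410·82.5 = 4983825
5: 41109·90.2 = 3708031.8
τ̂ = Σ Nₕx̄ₕ = 13524431.9.

13524431.9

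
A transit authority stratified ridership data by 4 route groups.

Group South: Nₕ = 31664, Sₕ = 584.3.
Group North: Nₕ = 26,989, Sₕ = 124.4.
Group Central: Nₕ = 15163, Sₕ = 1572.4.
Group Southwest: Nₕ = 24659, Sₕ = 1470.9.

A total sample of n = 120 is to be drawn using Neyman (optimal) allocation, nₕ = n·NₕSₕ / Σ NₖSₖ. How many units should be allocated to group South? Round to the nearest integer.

Σ NₕSₕ = 31664·584.3 + 26989·124.4 + 15163·1572.4 + 24659·1470.9 = 81971931.1.
Share for South: 18501275.2/81971931.1 = 0.22570.
n_South = 120 × 0.22570 = 27.084... → 27.

27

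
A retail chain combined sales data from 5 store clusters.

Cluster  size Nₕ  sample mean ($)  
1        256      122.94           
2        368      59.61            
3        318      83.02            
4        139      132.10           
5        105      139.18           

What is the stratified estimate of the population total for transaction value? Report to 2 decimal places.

112785.28

Estimate total by summing Nₕ·x̄ₕ over strata.
256·122.94 + 368·59.61 + 318·83.02 + 139·132.10 + 105·139.18 = 31472.64 + 21936.48 + 26400.36 + 18361.9 + 14613.9 = 112785.28.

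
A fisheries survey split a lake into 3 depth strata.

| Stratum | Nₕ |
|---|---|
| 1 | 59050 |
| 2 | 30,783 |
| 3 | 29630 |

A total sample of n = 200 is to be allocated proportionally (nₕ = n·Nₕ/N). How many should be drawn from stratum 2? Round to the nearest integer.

52

Share of stratum 2 = 30783/119463 = 0.25768.
Allocate 200 × 0.25768 = 51.536... → 52.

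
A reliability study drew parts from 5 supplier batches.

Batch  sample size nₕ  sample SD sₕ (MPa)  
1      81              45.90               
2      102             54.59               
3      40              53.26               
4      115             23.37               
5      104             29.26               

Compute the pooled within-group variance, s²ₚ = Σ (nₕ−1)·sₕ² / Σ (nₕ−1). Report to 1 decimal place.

1671.9

Degrees of freedom: 80 + 101 + 39 + 114 + 103 = 437.
Σ(nₕ−1)sₕ² = 80·2106.81 + 101·2980.0681 + 39·2836.6276 + 114·546.1569 + 103·856.1476 = 730605.2439.
s²ₚ = 730605.2439 / 437 = 1671.866... → 1671.9.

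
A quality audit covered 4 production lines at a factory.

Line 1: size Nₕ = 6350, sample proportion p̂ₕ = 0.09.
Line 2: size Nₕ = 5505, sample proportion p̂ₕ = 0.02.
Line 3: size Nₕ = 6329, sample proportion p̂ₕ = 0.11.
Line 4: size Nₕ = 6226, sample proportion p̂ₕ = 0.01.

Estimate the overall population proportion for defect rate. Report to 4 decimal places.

0.0590

Wₕ = Nₕ/N with N = 24410: 0.2601, 0.2255, 0.2593, 0.2551.
p̂_st = 0.2601·0.09 + 0.2255·0.02 + 0.2593·0.11 + 0.2551·0.01 ≈ 0.058994... → 0.0590.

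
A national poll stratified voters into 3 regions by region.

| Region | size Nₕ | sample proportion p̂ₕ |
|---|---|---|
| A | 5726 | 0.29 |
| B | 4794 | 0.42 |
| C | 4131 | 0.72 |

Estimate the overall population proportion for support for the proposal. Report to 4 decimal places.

0.4538

N = 5726 + 4794 + 4131 = 14651.
Overall proportion = Σ (Nₕ/N)·p̂ₕ.
Σ Nₕp̂ₕ = 1660.54 + 2013.48 + 2974.32 = 6648.34.
6648.34 / 14651 = 0.453781... → 0.4538.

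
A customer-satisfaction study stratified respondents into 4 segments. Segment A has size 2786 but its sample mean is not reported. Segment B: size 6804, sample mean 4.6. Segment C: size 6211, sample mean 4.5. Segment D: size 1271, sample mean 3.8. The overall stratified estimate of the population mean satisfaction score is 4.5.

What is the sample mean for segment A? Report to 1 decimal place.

N = 2786 + 6804 + 6211 + 1271 = 17072.
Overall total = μ·N = 4.5·17072 = 76824.
Subtract the known strata: 6804·4.6 + 6211·4.5 + 1271·3.8 = 64077.7.
Remaining total for segment A: 76824 − 64077.7 = 12746.3.
Divide by its size: 12746.3 / 2786 = 4.575... → 4.6.

4.6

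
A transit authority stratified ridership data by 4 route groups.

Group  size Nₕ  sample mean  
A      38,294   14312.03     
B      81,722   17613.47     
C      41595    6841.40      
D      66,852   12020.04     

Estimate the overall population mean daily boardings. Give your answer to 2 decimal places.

13462.16

x̄_st = (Σ Nₕx̄ₕ) / (Σ Nₕ) = (38294·14312.03 + 81722·17613.47 + 41595·6841.40 + 66852·12020.04) / 228463
= 3075604619.24 / 228463 = 13462.1563... → 13462.16.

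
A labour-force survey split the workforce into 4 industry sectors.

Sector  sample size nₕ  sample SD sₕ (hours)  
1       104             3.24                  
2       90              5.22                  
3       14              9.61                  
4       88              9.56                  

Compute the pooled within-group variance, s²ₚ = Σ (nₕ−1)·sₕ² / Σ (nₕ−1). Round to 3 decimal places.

43.350

1: (104−1)·3.24² = 103·10.4976 = 1081.2528
2: (90−1)·5.22² = 89·27.2484 = 2425.1076
3: (14−1)·9.61² = 13·92.3521 = 1200.5773
4: (88−1)·9.56² = 87·91.3936 = 7951.2432
Numerator = 12658.1809; denominator = Σ(nₕ−1) = 292.
s²ₚ = 12658.1809/292 = 43.34993... → 43.350.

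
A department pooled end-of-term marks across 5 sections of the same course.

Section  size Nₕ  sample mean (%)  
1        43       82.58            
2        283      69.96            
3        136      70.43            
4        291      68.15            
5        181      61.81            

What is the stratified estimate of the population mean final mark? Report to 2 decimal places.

N = 43 + 283 + 136 + 291 + 181 = 934.
Weight each subgroup mean by Nₕ/N and sum.
Σ Nₕx̄ₕ = 43·82.58 + 283·69.96 + 136·70.43 + 291·68.15 + 181·61.81 = 3550.94 + 19798.68 + 9578.48 + 19831.65 + 11187.61 = 63947.36.
Divide by N: 63947.36 / 934 = 68.4661... → 68.47.

68.47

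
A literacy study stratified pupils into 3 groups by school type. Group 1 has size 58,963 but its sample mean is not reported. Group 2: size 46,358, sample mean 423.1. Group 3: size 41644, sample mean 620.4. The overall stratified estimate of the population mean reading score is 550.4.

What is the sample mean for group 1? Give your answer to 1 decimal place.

N = 58963 + 46358 + 41644 = 146965.
Overall total = μ·N = 550.4·146965 = 80889536.
Subtract the known strata: 46358·423.1 + 41644·620.4 = 45450007.4.
Remaining total for group 1: 80889536 − 45450007.4 = 35439528.6.
Divide by its size: 35439528.6 / 58963 = 601.047... → 601.0.

601.0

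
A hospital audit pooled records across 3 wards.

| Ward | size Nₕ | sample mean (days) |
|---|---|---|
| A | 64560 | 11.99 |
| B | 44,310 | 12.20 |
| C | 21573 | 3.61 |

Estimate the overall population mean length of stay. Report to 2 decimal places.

10.68

N = 130443; weights Wₕ = Nₕ/N = (0.4949, 0.3397, 0.1654).
x̄_st = Σ Wₕ·x̄ₕ = 0.4949·11.99 + 0.3397·12.20 + 0.1654·3.61 ≈ 10.6754...
→ 10.68.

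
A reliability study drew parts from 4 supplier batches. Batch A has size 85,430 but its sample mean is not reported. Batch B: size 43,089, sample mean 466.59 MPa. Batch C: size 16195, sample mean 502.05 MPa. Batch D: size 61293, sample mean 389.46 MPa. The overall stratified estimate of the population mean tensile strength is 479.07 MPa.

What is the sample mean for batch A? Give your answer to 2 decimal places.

545.30

Σ Nₕx̄ₕ = N·μ, so 85430·x̄_A = 206007·479.07 − (43089·466.59 + 16195·502.05 + 61293·389.46).
= 98691773.49 − 52106768.04 = 46585005.45.
x̄_A = 46585005.45 / 85430 = 545.3003... → 545.30.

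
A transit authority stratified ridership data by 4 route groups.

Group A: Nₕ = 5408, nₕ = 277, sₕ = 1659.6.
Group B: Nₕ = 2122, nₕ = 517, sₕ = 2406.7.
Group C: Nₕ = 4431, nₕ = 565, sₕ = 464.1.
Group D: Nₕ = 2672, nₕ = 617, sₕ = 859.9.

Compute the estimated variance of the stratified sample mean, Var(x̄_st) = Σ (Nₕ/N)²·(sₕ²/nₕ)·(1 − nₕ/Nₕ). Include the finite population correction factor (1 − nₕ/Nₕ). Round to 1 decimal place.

N = 14633. Term for each stratum: Wₕ²sₕ²/nₕ·(1−nₕ/Nₕ).
Var(x̄_st) = 1288.5434 + 178.1997 + 30.4980 + 30.7321 = 1527.9732 → 1528.0.

1528.0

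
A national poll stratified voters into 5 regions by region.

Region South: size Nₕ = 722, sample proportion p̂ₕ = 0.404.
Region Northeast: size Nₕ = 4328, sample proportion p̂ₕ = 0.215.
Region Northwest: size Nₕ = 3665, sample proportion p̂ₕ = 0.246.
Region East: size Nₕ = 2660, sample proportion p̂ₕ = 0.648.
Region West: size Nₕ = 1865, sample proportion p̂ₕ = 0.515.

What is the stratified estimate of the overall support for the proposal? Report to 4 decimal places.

0.3631

N = 722 + 4328 + 3665 + 2660 + 1865 = 13240.
Overall proportion = Σ (Nₕ/N)·p̂ₕ.
Σ Nₕp̂ₕ = 291.688 + 930.52 + 901.59 + 1723.68 + 960.475 = 4807.953.
4807.953 / 13240 = 0.363138... → 0.3631.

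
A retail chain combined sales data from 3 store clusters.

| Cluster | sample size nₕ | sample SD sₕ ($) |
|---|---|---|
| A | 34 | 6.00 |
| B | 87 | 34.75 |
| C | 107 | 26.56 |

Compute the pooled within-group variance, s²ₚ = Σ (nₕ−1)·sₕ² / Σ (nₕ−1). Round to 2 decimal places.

Degrees of freedom: 33 + 86 + 106 = 225.
Σ(nₕ−1)sₕ² = 33·36 + 86·1207.5625 + 106·705.4336 = 179814.3366.
s²ₚ = 179814.3366 / 225 = 799.1748... → 799.17.

799.17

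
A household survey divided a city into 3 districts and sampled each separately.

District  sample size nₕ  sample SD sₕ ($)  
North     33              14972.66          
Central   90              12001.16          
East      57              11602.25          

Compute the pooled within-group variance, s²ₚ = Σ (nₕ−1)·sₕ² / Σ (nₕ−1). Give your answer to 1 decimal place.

155539767.7

Degrees of freedom: 32 + 89 + 56 = 177.
Σ(nₕ−1)sₕ² = 32·224180547.4756 + 89·144027841.3456 + 56·134612205.0625 = 27530538882.4776.
s²ₚ = 27530538882.4776 / 177 = 155539767.698... → 155539767.7.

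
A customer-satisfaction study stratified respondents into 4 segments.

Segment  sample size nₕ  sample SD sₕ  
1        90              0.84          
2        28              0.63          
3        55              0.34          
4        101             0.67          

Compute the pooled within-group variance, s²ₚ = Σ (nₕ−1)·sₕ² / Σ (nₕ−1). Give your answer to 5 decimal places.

0.46166

1: (90−1)·0.84² = 89·0.7056 = 62.7984
2: (28−1)·0.63² = 27·0.3969 = 10.7163
3: (55−1)·0.34² = 54·0.1156 = 6.2424
4: (101−1)·0.67² = 100·0.4489 = 44.89
Numerator = 124.6471; denominator = Σ(nₕ−1) = 270.
s²ₚ = 124.6471/270 = 0.4616559... → 0.46166.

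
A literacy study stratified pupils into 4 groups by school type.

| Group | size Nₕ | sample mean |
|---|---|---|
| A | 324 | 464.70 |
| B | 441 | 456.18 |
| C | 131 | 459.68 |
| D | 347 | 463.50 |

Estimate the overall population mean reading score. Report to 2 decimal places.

N = 1243; weights Wₕ = Nₕ/N = (0.2607, 0.3548, 0.1054, 0.2792).
x̄_st = Σ Wₕ·x̄ₕ = 0.2607·464.70 + 0.3548·456.18 + 0.1054·459.68 + 0.2792·463.50 ≈ 460.8132...
→ 460.81.

460.81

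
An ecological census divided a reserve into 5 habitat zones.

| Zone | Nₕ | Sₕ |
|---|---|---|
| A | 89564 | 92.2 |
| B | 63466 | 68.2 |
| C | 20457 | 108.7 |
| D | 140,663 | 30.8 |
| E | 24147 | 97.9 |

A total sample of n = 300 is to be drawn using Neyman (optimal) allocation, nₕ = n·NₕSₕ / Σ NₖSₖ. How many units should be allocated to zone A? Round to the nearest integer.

115

Σ NₕSₕ = 89564·92.2 + 63466·68.2 + 20457·108.7 + 140663·30.8 + 24147·97.9 = 21506269.6.
Share for A: 8257800.8/21506269.6 = 0.38397.
n_A = 300 × 0.38397 = 115.192... → 115.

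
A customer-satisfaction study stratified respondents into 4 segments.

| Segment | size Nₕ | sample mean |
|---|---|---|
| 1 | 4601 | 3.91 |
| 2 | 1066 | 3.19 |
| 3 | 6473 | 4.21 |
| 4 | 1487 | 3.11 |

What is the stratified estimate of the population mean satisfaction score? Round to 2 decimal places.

N = 13627; weights Wₕ = Nₕ/N = (0.3376, 0.0782, 0.4750, 0.1091).
x̄_st = Σ Wₕ·x̄ₕ = 0.3376·3.91 + 0.0782·3.19 + 0.4750·4.21 + 0.1091·3.11 ≈ 3.9089...
→ 3.91.

3.91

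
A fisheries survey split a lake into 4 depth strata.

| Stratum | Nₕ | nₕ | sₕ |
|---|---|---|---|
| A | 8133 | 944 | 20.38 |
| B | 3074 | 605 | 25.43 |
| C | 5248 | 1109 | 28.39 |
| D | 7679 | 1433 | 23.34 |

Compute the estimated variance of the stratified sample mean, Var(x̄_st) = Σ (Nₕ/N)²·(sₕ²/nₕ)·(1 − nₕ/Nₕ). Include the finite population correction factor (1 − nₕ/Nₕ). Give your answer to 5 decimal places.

0.11650

N = 24134; Wₕ = Nₕ/N.
stratum A: (8133/24134)²·20.38²/944·(1 − 944/8133) = 0.04416691
stratum B: (3074/24134)²·25.43²/605·(1 − 605/3074) = 0.01392848
stratum C: (5248/24134)²·28.39²/1109·(1 − 1109/5248) = 0.02710378
stratum D: (7679/24134)²·23.34²/1433·(1 − 1433/7679) = 0.03130427
Sum = 0.11650344 → 0.11650.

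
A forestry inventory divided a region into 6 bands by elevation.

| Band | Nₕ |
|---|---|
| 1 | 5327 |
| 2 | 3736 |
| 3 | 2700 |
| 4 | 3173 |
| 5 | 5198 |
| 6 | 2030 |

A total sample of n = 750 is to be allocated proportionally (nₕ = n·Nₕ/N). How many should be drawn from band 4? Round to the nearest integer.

107

N = 5327 + 3736 + 2700 + 3173 + 5198 + 2030 = 22164.
n_4 = 750·3173/22164 = 107.370... → 107.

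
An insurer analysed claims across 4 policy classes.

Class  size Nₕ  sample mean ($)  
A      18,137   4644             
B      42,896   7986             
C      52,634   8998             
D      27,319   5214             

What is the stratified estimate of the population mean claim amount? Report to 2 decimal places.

N = 140986; weights Wₕ = Nₕ/N = (0.1286, 0.3043, 0.3733, 0.1938).
x̄_st = Σ Wₕ·x̄ₕ = 0.1286·4644 + 0.3043·7986 + 0.3733·8998 + 0.1938·5214 ≈ 7396.7464...
→ 7396.75.

7396.75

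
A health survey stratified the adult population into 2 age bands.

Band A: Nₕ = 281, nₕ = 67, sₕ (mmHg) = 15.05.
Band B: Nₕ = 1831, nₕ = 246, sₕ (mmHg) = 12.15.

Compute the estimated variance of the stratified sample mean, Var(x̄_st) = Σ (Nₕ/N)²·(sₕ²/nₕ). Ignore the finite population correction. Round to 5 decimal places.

0.51088

N = 2112. Term for each stratum: Wₕ²sₕ²/nₕ.
Var(x̄_st) = 0.05984433 + 0.45103091 = 0.51087524 → 0.51088.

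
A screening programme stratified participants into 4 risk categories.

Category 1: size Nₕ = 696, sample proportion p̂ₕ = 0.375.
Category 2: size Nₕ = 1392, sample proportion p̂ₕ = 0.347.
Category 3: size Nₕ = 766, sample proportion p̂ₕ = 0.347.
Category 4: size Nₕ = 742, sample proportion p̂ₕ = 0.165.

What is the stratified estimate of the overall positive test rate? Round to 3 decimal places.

0.315

Wₕ = Nₕ/N with N = 3596: 0.1935, 0.3871, 0.2130, 0.2063.
p̂_st = 0.1935·0.375 + 0.3871·0.347 + 0.2130·0.347 + 0.2063·0.165 ≈ 0.31487... → 0.315.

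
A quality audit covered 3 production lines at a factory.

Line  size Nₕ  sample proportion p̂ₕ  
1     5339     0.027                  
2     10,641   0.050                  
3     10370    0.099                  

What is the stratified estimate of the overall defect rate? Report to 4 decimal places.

0.0646

N = 5339 + 10641 + 10370 = 26350.
Overall proportion = Σ (Nₕ/N)·p̂ₕ.
Σ Nₕp̂ₕ = 144.153 + 532.05 + 1026.63 = 1702.833.
1702.833 / 26350 = 0.064624... → 0.0646.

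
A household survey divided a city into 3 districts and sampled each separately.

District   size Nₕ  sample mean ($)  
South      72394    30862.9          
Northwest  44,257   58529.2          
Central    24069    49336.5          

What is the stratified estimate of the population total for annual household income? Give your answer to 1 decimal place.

South: 72394·30862.9 = 2234288782.6
Northwest: 44257·58529.2 = 2590326804.4
Central: 24069·49336.5 = 1187480218.5
τ̂ = Σ Nₕx̄ₕ = 6012095805.5.

6012095805.5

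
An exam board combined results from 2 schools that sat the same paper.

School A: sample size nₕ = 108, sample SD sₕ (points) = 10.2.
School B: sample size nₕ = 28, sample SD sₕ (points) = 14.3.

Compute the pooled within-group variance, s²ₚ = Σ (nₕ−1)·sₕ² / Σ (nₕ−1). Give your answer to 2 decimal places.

A: (108−1)·10.2² = 107·104.04 = 11132.28
B: (28−1)·14.3² = 27·204.49 = 5521.23
Numerator = 16653.51; denominator = Σ(nₕ−1) = 134.
s²ₚ = 16653.51/134 = 124.2799... → 124.28.

124.28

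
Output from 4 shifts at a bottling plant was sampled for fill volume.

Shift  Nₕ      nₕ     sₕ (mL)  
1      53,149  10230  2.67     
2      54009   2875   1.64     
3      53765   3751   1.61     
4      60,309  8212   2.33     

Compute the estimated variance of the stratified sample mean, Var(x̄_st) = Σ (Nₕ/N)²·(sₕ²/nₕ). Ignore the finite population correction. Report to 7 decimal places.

0.0001859

N = 221232; Wₕ = Nₕ/N.
shift 1: (53149/221232)²·2.67²/10230 = 0.0000402199
shift 2: (54009/221232)²·1.64²/2875 = 0.0000557553
shift 3: (53765/221232)²·1.61²/3751 = 0.0000408139
shift 4: (60309/221232)²·2.33²/8212 = 0.0000491282
Sum = 0.0001859174 → 0.0001859.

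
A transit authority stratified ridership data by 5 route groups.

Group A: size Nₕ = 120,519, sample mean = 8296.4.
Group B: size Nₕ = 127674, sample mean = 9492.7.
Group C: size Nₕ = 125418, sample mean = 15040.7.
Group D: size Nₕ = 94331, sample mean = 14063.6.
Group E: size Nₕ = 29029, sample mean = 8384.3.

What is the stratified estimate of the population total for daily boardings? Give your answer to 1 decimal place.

A: 120519·8296.4 = 999873831.6
B: 127674·9492.7 = 1211970979.8
C: 125418·15040.7 = 1886374512.6
D: 94331·14063.6 = 1326633451.6
E: 29029·8384.3 = 243387844.7
τ̂ = Σ Nₕx̄ₕ = 5668240620.3.

5668240620.3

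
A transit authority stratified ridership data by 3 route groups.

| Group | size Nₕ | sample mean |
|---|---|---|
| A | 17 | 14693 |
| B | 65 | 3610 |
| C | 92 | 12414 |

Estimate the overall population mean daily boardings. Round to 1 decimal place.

9347.8

x̄_st = (Σ Nₕx̄ₕ) / (Σ Nₕ) = (17·14693 + 65·3610 + 92·12414) / 174
= 1626519 / 174 = 9347.810... → 9347.8.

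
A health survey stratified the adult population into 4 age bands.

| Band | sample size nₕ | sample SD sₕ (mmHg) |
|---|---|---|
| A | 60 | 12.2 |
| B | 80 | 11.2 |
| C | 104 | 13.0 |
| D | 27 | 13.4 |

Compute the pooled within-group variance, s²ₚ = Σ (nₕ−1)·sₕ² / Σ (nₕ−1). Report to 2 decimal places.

Degrees of freedom: 59 + 79 + 103 + 26 = 267.
Σ(nₕ−1)sₕ² = 59·148.84 + 79·125.44 + 103·169 + 26·179.56 = 40766.88.
s²ₚ = 40766.88 / 267 = 152.6849... → 152.68.

152.68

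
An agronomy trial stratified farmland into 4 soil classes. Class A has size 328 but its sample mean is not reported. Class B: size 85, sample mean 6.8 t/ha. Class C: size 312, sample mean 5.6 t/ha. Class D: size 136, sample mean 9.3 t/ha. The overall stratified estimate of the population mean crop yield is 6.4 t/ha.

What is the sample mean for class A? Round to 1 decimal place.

5.9

N = 328 + 85 + 312 + 136 = 861.
Overall total = μ·N = 6.4·861 = 5510.4.
Subtract the known strata: 85·6.8 + 312·5.6 + 136·9.3 = 3590.
Remaining total for class A: 5510.4 − 3590 = 1920.4.
Divide by its size: 1920.4 / 328 = 5.855... → 5.9.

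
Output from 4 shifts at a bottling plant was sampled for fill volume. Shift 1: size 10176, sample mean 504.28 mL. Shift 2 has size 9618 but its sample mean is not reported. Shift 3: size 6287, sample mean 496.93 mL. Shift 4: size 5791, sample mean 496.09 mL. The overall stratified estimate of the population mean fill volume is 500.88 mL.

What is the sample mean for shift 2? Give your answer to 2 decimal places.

502.75

Σ Nₕx̄ₕ = N·μ, so 9618·x̄_2 = 31872·500.88 − (10176·504.28 + 6287·496.93 + 5791·496.09).
= 15964047.36 − 11128609.38 = 4835437.98.
x̄_2 = 4835437.98 / 9618 = 502.7488... → 502.75.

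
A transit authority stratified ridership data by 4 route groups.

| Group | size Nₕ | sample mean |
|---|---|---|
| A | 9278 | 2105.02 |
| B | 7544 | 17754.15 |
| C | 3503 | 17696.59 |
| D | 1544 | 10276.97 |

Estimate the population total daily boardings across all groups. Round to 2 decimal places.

231326479.61

A: 9278·2105.02 = 19530375.56
B: 7544·17754.15 = 133937307.6
C: 3503·17696.59 = 61991154.77
D: 1544·10276.97 = 15867641.68
τ̂ = Σ Nₕx̄ₕ = 231326479.61.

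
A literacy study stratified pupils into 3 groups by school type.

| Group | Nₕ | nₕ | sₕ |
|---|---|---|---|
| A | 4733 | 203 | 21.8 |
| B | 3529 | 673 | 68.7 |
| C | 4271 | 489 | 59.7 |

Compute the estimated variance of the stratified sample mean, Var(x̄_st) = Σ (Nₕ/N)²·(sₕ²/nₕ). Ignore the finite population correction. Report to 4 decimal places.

1.7363

N = 12533. Term for each stratum: Wₕ²sₕ²/nₕ.
Var(x̄_st) = 0.3338719 + 0.5560216 + 0.8464257 = 1.7363192 → 1.7363.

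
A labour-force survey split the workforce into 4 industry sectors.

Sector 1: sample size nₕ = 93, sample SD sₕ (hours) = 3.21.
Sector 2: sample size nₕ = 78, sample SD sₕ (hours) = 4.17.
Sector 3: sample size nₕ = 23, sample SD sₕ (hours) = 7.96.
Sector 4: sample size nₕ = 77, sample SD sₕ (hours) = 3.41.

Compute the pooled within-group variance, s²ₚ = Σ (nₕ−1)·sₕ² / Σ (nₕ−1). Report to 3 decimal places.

Degrees of freedom: 92 + 77 + 22 + 76 = 267.
Σ(nₕ−1)sₕ² = 92·10.3041 + 77·17.3889 + 22·63.3616 + 76·11.6281 = 4564.6133.
s²ₚ = 4564.6133 / 267 = 17.09593... → 17.096.

17.096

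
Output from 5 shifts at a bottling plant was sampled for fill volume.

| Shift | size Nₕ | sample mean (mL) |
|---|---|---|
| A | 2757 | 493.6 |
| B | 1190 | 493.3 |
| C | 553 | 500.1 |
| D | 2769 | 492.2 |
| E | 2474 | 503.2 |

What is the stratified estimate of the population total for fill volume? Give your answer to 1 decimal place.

4832256.1

Estimate total by summing Nₕ·x̄ₕ over strata.
2757·493.6 + 1190·493.3 + 553·500.1 + 2769·492.2 + 2474·503.2 = 1360855.2 + 587027 + 276555.3 + 1362901.8 + 1244916.8 = 4832256.1.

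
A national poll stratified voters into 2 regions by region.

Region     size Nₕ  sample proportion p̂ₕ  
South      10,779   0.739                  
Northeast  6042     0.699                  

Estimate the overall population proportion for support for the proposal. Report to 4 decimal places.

0.7246

N = 10779 + 6042 = 16821.
Overall proportion = Σ (Nₕ/N)·p̂ₕ.
Σ Nₕp̂ₕ = 7965.681 + 4223.358 = 12189.039.
12189.039 / 16821 = 0.724632... → 0.7246.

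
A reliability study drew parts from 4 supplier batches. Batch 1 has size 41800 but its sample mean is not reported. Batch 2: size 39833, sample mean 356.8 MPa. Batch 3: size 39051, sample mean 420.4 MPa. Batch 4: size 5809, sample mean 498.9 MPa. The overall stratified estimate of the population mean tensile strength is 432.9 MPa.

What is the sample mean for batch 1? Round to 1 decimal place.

507.9

N = 41800 + 39833 + 39051 + 5809 = 126493.
Overall total = μ·N = 432.9·126493 = 54758819.7.
Subtract the known strata: 39833·356.8 + 39051·420.4 + 5809·498.9 = 33527564.9.
Remaining total for batch 1: 54758819.7 − 33527564.9 = 21231254.8.
Divide by its size: 21231254.8 / 41800 = 507.925... → 507.9.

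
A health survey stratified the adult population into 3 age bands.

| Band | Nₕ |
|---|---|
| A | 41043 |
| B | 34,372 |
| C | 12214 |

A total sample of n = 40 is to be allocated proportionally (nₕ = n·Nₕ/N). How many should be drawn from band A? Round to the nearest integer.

19

Share of band A = 41043/87629 = 0.46837.
Allocate 40 × 0.46837 = 18.735... → 19.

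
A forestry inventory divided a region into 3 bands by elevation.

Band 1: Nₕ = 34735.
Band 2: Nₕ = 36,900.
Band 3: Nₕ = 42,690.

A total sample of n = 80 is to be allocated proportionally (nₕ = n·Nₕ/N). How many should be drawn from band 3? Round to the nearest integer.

30

N = 34735 + 36900 + 42690 = 114325.
n_3 = 80·42690/114325 = 29.873... → 30.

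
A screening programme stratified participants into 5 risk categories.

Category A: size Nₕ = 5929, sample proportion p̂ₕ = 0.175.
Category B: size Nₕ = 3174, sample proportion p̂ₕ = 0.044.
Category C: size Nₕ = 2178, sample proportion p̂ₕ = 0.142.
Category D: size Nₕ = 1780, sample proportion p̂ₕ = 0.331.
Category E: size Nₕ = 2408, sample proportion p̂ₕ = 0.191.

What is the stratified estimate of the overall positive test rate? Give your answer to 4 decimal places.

N = 5929 + 3174 + 2178 + 1780 + 2408 = 15469.
Overall proportion = Σ (Nₕ/N)·p̂ₕ.
Σ Nₕp̂ₕ = 1037.575 + 139.656 + 309.276 + 589.18 + 459.928 = 2535.615.
2535.615 / 15469 = 0.163916... → 0.1639.

0.1639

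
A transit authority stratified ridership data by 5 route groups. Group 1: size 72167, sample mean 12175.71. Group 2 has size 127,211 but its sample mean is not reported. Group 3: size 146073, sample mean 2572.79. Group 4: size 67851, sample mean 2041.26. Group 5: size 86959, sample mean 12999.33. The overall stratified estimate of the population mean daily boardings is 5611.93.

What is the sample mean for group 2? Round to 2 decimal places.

2232.67

N = 72167 + 127211 + 146073 + 67851 + 86959 = 500261.
Overall total = μ·N = 5611.93·500261 = 2807429713.73.
Subtract the known strata: 72167·12175.71 + 146073·2572.79 + 67851·2041.26 + 86959·12999.33 = 2523409886.97.
Remaining total for group 2: 2807429713.73 − 2523409886.97 = 284019826.76.
Divide by its size: 284019826.76 / 127211 = 2232.6672... → 2232.67.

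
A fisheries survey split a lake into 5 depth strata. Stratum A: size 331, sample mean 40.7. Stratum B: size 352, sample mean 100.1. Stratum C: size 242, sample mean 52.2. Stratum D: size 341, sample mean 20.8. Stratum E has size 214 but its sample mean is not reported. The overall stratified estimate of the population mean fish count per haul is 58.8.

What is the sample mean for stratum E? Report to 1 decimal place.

N = 331 + 352 + 242 + 341 + 214 = 1480.
Overall total = μ·N = 58.8·1480 = 87024.
Subtract the known strata: 331·40.7 + 352·100.1 + 242·52.2 + 341·20.8 = 68432.1.
Remaining total for stratum E: 87024 − 68432.1 = 18591.9.
Divide by its size: 18591.9 / 214 = 86.878... → 86.9.

86.9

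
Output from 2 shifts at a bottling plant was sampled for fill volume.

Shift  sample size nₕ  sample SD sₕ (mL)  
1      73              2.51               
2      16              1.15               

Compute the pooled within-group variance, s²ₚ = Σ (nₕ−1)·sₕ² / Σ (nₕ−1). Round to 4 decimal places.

1: (73−1)·2.51² = 72·6.3001 = 453.6072
2: (16−1)·1.15² = 15·1.3225 = 19.8375
Numerator = 473.4447; denominator = Σ(nₕ−1) = 87.
s²ₚ = 473.4447/87 = 5.441893... → 5.4419.

5.4419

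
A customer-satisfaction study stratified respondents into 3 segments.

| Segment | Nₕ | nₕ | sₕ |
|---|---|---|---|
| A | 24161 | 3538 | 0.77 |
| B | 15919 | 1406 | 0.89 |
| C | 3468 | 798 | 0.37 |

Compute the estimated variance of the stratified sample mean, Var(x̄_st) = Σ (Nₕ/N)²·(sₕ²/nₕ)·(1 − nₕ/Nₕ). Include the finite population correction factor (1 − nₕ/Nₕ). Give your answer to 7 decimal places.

0.0001135

N = 43548. Term for each stratum: Wₕ²sₕ²/nₕ·(1−nₕ/Nₕ).
Var(x̄_st) = 0.0000440305 + 0.0000686327 + 0.0000008376 = 0.0001135009 → 0.0001135.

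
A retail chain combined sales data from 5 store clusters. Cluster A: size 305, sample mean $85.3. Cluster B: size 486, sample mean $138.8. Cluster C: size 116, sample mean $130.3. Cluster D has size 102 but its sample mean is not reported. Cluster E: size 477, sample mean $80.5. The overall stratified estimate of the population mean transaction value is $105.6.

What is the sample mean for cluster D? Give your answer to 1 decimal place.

N = 305 + 486 + 116 + 102 + 477 = 1486.
Overall total = μ·N = 105.6·1486 = 156921.6.
Subtract the known strata: 305·85.3 + 486·138.8 + 116·130.3 + 477·80.5 = 146986.6.
Remaining total for cluster D: 156921.6 − 146986.6 = 9935.
Divide by its size: 9935 / 102 = 97.402... → 97.4.

97.4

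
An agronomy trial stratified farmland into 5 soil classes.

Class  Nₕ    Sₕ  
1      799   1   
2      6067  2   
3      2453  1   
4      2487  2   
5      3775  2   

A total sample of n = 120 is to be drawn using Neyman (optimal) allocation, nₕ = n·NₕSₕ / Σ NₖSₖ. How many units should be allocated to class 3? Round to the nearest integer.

11

1: NₕSₕ = 799·1 = 799
2: NₕSₕ = 6067·2 = 12134
3: NₕSₕ = 2453·1 = 2453
4: NₕSₕ = 2487·2 = 4974
5: NₕSₕ = 3775·2 = 7550
Σ NₕSₕ = 27910.
n_3 = 120·2453/27910 = 10.547... → 11.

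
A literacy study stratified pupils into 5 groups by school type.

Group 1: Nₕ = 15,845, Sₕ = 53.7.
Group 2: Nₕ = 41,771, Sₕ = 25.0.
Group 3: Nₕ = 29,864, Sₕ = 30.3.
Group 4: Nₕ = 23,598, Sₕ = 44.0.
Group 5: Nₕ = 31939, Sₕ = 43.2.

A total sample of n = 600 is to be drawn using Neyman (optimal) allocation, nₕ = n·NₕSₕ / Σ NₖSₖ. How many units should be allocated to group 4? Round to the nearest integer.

Σ NₕSₕ = 15845·53.7 + 41771·25.0 + 29864·30.3 + 23598·44.0 + 31939·43.2 = 5218107.5.
Share for 4: 1038312/5218107.5 = 0.19898.
n_4 = 600 × 0.19898 = 119.389... → 119.

119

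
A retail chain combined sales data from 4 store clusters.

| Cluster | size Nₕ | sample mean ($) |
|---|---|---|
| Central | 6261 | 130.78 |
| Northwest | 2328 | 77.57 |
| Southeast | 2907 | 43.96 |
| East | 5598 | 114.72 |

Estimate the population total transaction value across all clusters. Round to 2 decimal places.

1769390.82

Estimate total by summing Nₕ·x̄ₕ over strata.
6261·130.78 + 2328·77.57 + 2907·43.96 + 5598·114.72 = 818813.58 + 180582.96 + 127791.72 + 642202.56 = 1769390.82.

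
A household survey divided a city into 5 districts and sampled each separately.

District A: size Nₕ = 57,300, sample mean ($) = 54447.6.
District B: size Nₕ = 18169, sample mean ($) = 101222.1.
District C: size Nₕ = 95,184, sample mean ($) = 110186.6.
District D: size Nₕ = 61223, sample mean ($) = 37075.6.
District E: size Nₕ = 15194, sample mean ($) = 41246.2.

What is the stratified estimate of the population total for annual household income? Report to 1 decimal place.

18343527370.9

A: 57300·54447.6 = 3119847480
B: 18169·101222.1 = 1839104334.9
C: 95184·110186.6 = 10488001334.4
D: 61223·37075.6 = 2269879458.8
E: 15194·41246.2 = 626694762.8
τ̂ = Σ Nₕx̄ₕ = 18343527370.9.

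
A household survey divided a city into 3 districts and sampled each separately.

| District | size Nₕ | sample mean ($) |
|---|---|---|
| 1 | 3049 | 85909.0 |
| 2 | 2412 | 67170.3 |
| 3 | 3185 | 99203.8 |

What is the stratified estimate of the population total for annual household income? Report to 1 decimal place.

739915407.6

Estimate total by summing Nₕ·x̄ₕ over strata.
3049·85909.0 + 2412·67170.3 + 3185·99203.8 = 261936541 + 162014763.6 + 315964103 = 739915407.6.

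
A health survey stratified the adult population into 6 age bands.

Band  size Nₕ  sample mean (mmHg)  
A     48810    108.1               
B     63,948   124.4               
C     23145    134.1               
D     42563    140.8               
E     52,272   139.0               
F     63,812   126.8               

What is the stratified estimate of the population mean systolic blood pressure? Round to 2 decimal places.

127.94

x̄_st = (Σ Nₕx̄ₕ) / (Σ Nₕ) = (48810·108.1 + 63948·124.4 + 23145·134.1 + 42563·140.8 + 52272·139.0 + 63812·126.8) / 294550
= 37685276.7 / 294550 = 127.9419... → 127.94.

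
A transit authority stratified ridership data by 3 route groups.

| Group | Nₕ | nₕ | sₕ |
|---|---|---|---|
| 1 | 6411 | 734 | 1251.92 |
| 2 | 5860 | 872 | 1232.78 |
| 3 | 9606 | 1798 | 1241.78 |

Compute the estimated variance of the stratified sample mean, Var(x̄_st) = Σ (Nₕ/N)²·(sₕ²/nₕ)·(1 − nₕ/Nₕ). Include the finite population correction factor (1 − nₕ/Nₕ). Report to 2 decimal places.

403.22

N = 21877. Term for each stratum: Wₕ²sₕ²/nₕ·(1−nₕ/Nₕ).
Var(x̄_st) = 162.37764 + 106.43959 + 134.40223 = 403.21947 → 403.22.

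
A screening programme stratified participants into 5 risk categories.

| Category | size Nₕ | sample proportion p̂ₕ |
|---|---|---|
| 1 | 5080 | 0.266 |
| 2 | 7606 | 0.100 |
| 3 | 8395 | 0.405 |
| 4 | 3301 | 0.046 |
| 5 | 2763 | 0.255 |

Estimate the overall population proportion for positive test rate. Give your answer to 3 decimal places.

0.235

N = 5080 + 7606 + 8395 + 3301 + 2763 = 27145.
Overall proportion = Σ (Nₕ/N)·p̂ₕ.
Σ Nₕp̂ₕ = 1351.28 + 760.6 + 3399.975 + 151.846 + 704.565 = 6368.266.
6368.266 / 27145 = 0.23460... → 0.235.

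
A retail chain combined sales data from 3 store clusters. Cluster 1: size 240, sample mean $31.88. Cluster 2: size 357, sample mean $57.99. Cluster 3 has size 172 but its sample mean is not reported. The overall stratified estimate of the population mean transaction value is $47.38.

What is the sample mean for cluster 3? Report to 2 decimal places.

N = 240 + 357 + 172 = 769.
Overall total = μ·N = 47.38·769 = 36435.22.
Subtract the known strata: 240·31.88 + 357·57.99 = 28353.63.
Remaining total for cluster 3: 36435.22 − 28353.63 = 8081.59.
Divide by its size: 8081.59 / 172 = 46.9860... → 46.99.

46.99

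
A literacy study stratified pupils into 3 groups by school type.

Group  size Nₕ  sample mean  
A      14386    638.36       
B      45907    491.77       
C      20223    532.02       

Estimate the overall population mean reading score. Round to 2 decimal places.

N = 80516; weights Wₕ = Nₕ/N = (0.1787, 0.5702, 0.2512).
x̄_st = Σ Wₕ·x̄ₕ = 0.1787·638.36 + 0.5702·491.77 + 0.2512·532.02 ≈ 528.0711...
→ 528.07.

528.07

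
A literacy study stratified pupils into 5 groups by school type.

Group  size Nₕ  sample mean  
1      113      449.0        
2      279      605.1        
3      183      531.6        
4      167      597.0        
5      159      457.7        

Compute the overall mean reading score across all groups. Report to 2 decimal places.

x̄_st = (Σ Nₕx̄ₕ) / (Σ Nₕ) = (113·449.0 + 279·605.1 + 183·531.6 + 167·597.0 + 159·457.7) / 901
= 489316 / 901 = 543.0810... → 543.08.

543.08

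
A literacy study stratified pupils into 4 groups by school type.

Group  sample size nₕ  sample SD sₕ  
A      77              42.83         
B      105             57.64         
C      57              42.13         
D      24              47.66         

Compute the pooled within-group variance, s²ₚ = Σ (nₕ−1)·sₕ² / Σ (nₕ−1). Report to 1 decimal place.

Degrees of freedom: 76 + 104 + 56 + 23 = 259.
Σ(nₕ−1)sₕ² = 76·1834.4089 + 104·3322.3696 + 56·1774.9369 + 23·2271.4756 = 636581.92.
s²ₚ = 636581.92 / 259 = 2457.845... → 2457.8.

2457.8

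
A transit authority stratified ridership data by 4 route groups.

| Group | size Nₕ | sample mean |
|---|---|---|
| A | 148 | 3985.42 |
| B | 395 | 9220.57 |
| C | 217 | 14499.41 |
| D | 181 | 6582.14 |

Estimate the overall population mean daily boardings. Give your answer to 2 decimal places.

9107.02

N = 941; weights Wₕ = Nₕ/N = (0.1573, 0.4198, 0.2306, 0.1923).
x̄_st = Σ Wₕ·x̄ₕ = 0.1573·3985.42 + 0.4198·9220.57 + 0.2306·14499.41 + 0.1923·6582.14 ≈ 9107.0209...
→ 9107.02.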